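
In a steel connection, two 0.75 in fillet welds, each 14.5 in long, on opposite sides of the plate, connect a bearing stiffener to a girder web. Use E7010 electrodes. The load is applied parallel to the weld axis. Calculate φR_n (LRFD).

φR_n ≈ 484 kips

E70XX → F_EXX = 70 ksi.
Effective throat t_e = 0.707 × 0.75 = 0.5302 in.
Total length L = 29 in; A_we = 0.5302 × 29 = 15.38 in².
F_nw = 0.6 F_EXX = 0.6 × 70 = 42 ksi.
φR_n = 0.75 × 42 × 15.38 = 484.4 kips.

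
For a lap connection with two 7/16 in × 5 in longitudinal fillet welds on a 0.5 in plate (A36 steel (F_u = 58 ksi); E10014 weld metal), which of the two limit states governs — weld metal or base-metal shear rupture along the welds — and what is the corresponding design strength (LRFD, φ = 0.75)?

φR_n ≈ 130 kips (base-metal shear rupture governs)

E100XX → F_EXX = 100 ksi.
t_e = 0.707 × 0.4375 = 0.3093 in; L = 10 in.
Weld metal: φR_n = 0.75 × 0.6 × 100 × 0.3093 × 10 = 139.2 kips.
Base metal (shear rupture): φR_n = 0.75 × 0.6 × 58 × 0.5 × 10 = 130.5 kips.
Governing: base-metal shear rupture.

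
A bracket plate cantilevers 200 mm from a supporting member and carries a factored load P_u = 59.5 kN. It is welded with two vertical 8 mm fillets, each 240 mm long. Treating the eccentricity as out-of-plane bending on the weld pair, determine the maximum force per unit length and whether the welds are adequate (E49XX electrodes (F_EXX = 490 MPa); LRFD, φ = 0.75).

L_w = 2 × 240 = 480 mm; section modulus (unit throat) S = 2 × L²/6 = 19200 mm².
Direct shear f_v = P/L_w = 59.5×10³/480 = 124 N/mm.
Moment M = P × e = 59.5×10³ × 200 = 11900000 N·mm; bending f_b = M/S = 619.8 N/mm.
f_max = √(f_v² + f_b²) = √(124² + 619.8²) = 632.1 N/mm.
φr_n = 0.75 × 0.6 × 490 × (0.707 × 8) = 1247 N/mm → adequate.

f_max ≈ 632 N/mm; adequate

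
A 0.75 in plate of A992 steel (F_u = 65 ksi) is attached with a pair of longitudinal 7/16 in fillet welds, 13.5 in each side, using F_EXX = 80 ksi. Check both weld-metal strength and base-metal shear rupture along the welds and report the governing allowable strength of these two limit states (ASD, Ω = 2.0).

t_e = 0.707 × 0.4375 = 0.3093 in; L = 27 in.
Weld metal: R_n/Ω = (1/2.0) × 0.6 × 80 × 0.3093 × 27 = 200.4 kips.
Base metal (shear rupture): R_n/Ω = (1/2.0) × 0.6 × 65 × 0.75 × 27 = 394.9 kips.
Governing: weld metal.

R_n/Ω ≈ 200 kips (weld metal governs)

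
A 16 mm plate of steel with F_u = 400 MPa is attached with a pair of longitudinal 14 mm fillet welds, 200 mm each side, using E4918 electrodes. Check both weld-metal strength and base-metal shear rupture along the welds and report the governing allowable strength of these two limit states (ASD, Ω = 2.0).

E49XX → F_EXX = 490 MPa.
t_e = 0.707 × 14 = 9.898 mm; L = 400 mm.
Weld metal: R_n/Ω = (1/2.0) × 0.6 × 490 × 9.898 × 400 × 10⁻³ = 582 kN.
Base metal (shear rupture): R_n/Ω = (1/2.0) × 0.6 × 400 × 16 × 400 × 10⁻³ = 768 kN.
Governing: weld metal.

R_n/Ω ≈ 582 kN (weld metal governs)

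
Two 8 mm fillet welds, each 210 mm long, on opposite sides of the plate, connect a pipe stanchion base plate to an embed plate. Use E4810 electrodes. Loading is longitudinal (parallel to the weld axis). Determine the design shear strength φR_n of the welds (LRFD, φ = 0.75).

φR_n ≈ 513 kN

E48XX → F_EXX = 480 MPa.
Effective throat t_e = 0.707 × 8 = 5.656 mm.
Total length L = 420 mm; A_we = 5.656 × 420 = 2376 mm².
F_nw = 0.6 F_EXX = 0.6 × 480 = 288 MPa.
φR_n = 0.75 × 288 × 2376 × 10⁻³ = 513.1 kN.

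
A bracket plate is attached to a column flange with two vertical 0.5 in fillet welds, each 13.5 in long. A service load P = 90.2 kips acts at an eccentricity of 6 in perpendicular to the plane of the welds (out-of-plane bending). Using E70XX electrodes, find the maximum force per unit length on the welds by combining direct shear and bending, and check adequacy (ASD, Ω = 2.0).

E70XX → F_EXX = 70 ksi.
L_w = 2 × 13.5 = 27 in; section modulus (unit throat) S = 2 × L²/6 = 60.75 in².
Direct shear f_v = P/L_w = 90.2/27 = 3.341 kip/in.
Moment M = P × e = 90.2 × 6 = 541.2 kip·in; bending f_b = M/S = 8.909 kip/in.
f_max = √(f_v² + f_b²) = √(3.341² + 8.909²) = 9.514 kip/in.
r_n/Ω = (1/2.0) × 0.6 × 70 × (0.707 × 0.5) = 7.423 kip/in → NOT adequate.

f_max ≈ 9.51 kip/in; NOT adequate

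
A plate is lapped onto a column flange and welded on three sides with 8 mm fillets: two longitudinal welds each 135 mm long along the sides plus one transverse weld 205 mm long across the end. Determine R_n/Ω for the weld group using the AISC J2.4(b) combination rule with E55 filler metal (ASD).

E55XX → F_EXX = 550 MPa.
t_e = 0.707 × 8 = 5.656 mm.
R_nwl = 0.6 × 550 × 5.656 × 270 × 10⁻³ = 503.9 kN (longitudinal, 2 welds).
R_nwt = 0.6 × 550 × 5.656 × 205 × 10⁻³ = 382.6 kN (transverse, base value).
(i) R_nwl + R_nwt = 886.6 kN; (ii) 0.85 R_nwl + 1.5 R_nwt = 1002 kN.
R_n = max = 1002 kN [governs: (ii)]; R_n/Ω = 501.1 kN.

R_n/Ω ≈ 501 kN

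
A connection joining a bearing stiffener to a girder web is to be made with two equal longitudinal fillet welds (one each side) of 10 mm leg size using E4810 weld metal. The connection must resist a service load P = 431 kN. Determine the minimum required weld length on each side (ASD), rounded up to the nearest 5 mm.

E48XX → F_EXX = 480 MPa.
Throat t_e = 0.707 × 10 = 7.07 mm.
r_n/Ω = (0.6 × 480 × 7.07) / 2.0 = 1018 N/mm = 1.018 kN/mm.
L_req = P / (r_n/Ω) = 431 / 1.018 = 423.3 mm total.
Per side: 423.3 / 2 = 211.7 mm.
Round up → use L = 215 mm on each side.

L = 215 mm on each side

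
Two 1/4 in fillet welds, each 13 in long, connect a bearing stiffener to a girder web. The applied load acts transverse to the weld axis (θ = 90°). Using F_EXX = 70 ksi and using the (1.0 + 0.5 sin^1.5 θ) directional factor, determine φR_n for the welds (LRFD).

t_e = 0.707 × 0.25 = 0.1767 in; A_we = 0.1767 × 26 = 4.595 in².
Directional factor: 1.0 + 0.5 sin^1.5(90°) = 1.5.
F_nw = 0.6 × 70 × 1.5 = 63 ksi.
φR_n = 0.75 × 63 × 4.595 = 217.1 kips.

φR_n ≈ 217 kips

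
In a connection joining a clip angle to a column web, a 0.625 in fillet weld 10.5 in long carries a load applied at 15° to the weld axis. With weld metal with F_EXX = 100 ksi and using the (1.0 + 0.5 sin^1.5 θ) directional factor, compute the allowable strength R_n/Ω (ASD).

t_e = 0.707 × 0.625 = 0.4419 in; A_we = 0.4419 × 10.5 = 4.64 in².
Directional factor: 1.0 + 0.5 sin^1.5(15°) = 1.066.
F_nw = 0.6 × 100 × 1.066 = 63.95 ksi.
R_n/Ω = (63.95 × 4.64) / 2.0 = 148.4 kip.

R_n/Ω ≈ 148 kip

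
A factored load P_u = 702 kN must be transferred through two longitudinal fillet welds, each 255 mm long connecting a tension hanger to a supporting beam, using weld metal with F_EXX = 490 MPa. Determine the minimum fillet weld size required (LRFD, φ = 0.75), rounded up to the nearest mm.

w = 9 mm

Total weld length L = 510 mm.
Required throat t_e = P_u / (φ × 0.6 F_EXX × L) = 702 / (0.75 × 0.6 × 490 × 510 × 10⁻³) = 6.242 mm.
Required leg w = t_e / 0.707 = 8.83 mm → use 9 mm.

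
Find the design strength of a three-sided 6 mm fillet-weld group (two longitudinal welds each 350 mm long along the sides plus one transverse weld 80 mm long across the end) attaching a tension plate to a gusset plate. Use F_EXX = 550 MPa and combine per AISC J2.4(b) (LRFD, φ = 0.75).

φR_n ≈ 819 kN

t_e = 0.707 × 6 = 4.242 mm.
R_nwl = 0.6 × 550 × 4.242 × 700 × 10⁻³ = 979.9 kN (longitudinal, 2 welds).
R_nwt = 0.6 × 550 × 4.242 × 80 × 10⁻³ = 112 kN (transverse, base value).
(i) R_nwl + R_nwt = 1092 kN; (ii) 0.85 R_nwl + 1.5 R_nwt = 1001 kN.
R_n = max = 1092 kN [governs: (i)]; φR_n = 818.9 kN.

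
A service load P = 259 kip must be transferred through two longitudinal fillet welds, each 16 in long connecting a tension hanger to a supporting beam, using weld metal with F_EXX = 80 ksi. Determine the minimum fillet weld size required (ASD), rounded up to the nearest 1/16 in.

w = 1/2 in

Total weld length L = 32 in.
Required throat t_e = P × Ω / (0.6 F_EXX × L) = 259 × 2.0 / (0.6 × 80 × 32) = 0.3372 in.
Required leg w = t_e / 0.707 = 0.477 in → use 1/2 in.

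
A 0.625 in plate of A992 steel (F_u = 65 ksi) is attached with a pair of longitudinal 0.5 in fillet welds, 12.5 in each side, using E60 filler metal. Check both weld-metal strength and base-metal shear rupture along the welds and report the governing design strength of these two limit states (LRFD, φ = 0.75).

φR_n ≈ 239 kips (weld metal governs)

E60XX → F_EXX = 60 ksi.
t_e = 0.707 × 0.5 = 0.3535 in; L = 25 in.
Weld metal: φR_n = 0.75 × 0.6 × 60 × 0.3535 × 25 = 238.6 kips.
Base metal (shear rupture): φR_n = 0.75 × 0.6 × 65 × 0.625 × 25 = 457 kips.
Governing: weld metal.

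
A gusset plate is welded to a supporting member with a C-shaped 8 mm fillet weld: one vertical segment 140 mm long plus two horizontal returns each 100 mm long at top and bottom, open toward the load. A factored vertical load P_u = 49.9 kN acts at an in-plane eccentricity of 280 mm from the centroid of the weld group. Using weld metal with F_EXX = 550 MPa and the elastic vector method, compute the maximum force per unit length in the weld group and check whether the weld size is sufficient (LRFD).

Total weld length L_w = 340 mm. Treat welds as unit-width lines.
Centroid: x̄ = 2×100×50 / 340 = 29.41 mm from the vertical weld.
Polar moment about centroid: J = I_x + I_y = [140³/12 + 2×100×70²] + [140×29.41² + 2(100³/12 + 100×20.59²)] = 1581000 mm³.
Direct shear f_v = P/L_w = 49.9×10³ / 340 = 146.8 N/mm (vertical).
Torsion M = P·e = 49.9×10³ × 280 = 13972000 N·mm.
Critical point at (x, y) = (70.59, 70) from centroid. f_tx = M·y/J = 618.5 N/mm; f_ty = M·x/J = 623.7 N/mm.
Resultant f_max = √[f_tx² + (f_v + f_ty)²] = √[618.5² + (146.8 + 623.7)²] = 988.1 N/mm.
Capacity per unit length: φr_n = 0.75 × 0.6 × 550 × (0.707 × 8) = 1400 N/mm.
988.1 ≤ 1400 → adequate.

f_max ≈ 988 N/mm; adequate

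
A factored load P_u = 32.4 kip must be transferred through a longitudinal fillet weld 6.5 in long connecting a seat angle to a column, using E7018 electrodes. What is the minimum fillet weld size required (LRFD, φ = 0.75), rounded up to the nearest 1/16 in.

E70XX → F_EXX = 70 ksi.
Total weld length L = 6.5 in.
Required throat t_e = P_u / (φ × 0.6 F_EXX × L) = 32.4 / (0.75 × 0.6 × 70 × 6.5) = 0.1582 in.
Required leg w = t_e / 0.707 = 0.2238 in → use 1/4 in.

w = 1/4 in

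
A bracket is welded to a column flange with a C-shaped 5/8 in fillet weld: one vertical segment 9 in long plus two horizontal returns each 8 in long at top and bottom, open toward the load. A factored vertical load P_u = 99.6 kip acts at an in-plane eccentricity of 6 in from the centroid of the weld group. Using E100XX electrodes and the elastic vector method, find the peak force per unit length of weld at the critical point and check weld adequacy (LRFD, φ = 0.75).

f_max ≈ 10.9 kip/in; adequate

E100XX → F_EXX = 100 ksi.
Total weld length L_w = 25 in. Treat welds as unit-width lines.
Centroid: x̄ = 2×8×4 / 25 = 2.56 in from the vertical weld.
Polar moment about centroid: J = I_x + I_y = [9³/12 + 2×8×4.5²] + [9×2.56² + 2(8³/12 + 8×1.44²)] = 562.2 in³.
Direct shear f_v = P/L_w = 99.6 / 25 = 3.984 kip/in (vertical).
Torsion M = P·e = 99.6 × 6 = 597.6 kip·in.
Critical point at (x, y) = (5.44, 4.5) from centroid. f_tx = M·y/J = 4.783 kip/in; f_ty = M·x/J = 5.782 kip/in.
Resultant f_max = √[f_tx² + (f_v + f_ty)²] = √[4.783² + (3.984 + 5.782)²] = 10.87 kip/in.
Capacity per unit length: φr_n = 0.75 × 0.6 × 100 × (0.707 × 0.625) = 19.88 kip/in.
10.87 ≤ 19.88 → adequate.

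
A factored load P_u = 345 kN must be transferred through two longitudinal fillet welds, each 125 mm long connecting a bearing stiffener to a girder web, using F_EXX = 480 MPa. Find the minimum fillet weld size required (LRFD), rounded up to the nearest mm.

w = 10 mm

Total weld length L = 250 mm.
Required throat t_e = P_u / (φ × 0.6 F_EXX × L) = 345 / (0.75 × 0.6 × 480 × 250 × 10⁻³) = 6.389 mm.
Required leg w = t_e / 0.707 = 9.037 mm → use 10 mm.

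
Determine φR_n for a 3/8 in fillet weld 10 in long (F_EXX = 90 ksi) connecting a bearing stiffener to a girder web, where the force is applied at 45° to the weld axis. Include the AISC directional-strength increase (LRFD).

φR_n ≈ 139 kip

t_e = 0.707 × 0.375 = 0.2651 in; A_we = 0.2651 × 10 = 2.651 in².
Directional factor: 1.0 + 0.5 sin^1.5(45°) = 1.297.
F_nw = 0.6 × 90 × 1.297 = 70.05 ksi.
φR_n = 0.75 × 70.05 × 2.651 = 139.3 kip.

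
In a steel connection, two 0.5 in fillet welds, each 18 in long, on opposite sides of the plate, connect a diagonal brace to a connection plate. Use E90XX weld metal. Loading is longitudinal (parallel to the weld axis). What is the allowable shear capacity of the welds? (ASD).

E90XX → F_EXX = 90 ksi.
Effective throat t_e = 0.707 × 0.5 = 0.3535 in.
Total length L = 36 in; A_we = 0.3535 × 36 = 12.73 in².
F_nw = 0.6 F_EXX = 0.6 × 90 = 54 ksi.
R_n = 54 × 12.73 = 687.2 kip; R_n/Ω = 687.2/2.0 = 343.6 kip.

R_n/Ω ≈ 344 kip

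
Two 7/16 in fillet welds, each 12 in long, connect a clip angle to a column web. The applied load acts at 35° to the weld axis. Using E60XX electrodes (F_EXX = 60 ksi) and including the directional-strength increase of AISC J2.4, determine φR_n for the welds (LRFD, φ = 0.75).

φR_n ≈ 244 kips

t_e = 0.707 × 0.4375 = 0.3093 in; A_we = 0.3093 × 24 = 7.423 in².
Directional factor: 1.0 + 0.5 sin^1.5(35°) = 1.217.
F_nw = 0.6 × 60 × 1.217 = 43.82 ksi.
φR_n = 0.75 × 43.82 × 7.423 = 244 kips.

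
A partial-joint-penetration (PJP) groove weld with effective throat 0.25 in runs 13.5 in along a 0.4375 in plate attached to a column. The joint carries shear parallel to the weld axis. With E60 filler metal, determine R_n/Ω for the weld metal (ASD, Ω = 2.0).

E60XX → F_EXX = 60 ksi.
Effective throat (given) t_e = 0.25 in.
A_we = 0.25 × 13.5 = 3.375 in².
F_nw = 0.6 F_EXX = 36 ksi.
R_n/Ω = (36 × 3.375) / 2.0 = 60.75 kip.

R_n/Ω ≈ 60.8 kip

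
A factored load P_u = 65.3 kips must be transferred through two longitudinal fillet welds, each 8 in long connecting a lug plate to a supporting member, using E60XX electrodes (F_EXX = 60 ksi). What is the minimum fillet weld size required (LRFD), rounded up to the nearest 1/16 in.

Total weld length L = 16 in.
Required throat t_e = P_u / (φ × 0.6 F_EXX × L) = 65.3 / (0.75 × 0.6 × 60 × 16) = 0.1512 in.
Required leg w = t_e / 0.707 = 0.2138 in → use 1/4 in.

w = 1/4 in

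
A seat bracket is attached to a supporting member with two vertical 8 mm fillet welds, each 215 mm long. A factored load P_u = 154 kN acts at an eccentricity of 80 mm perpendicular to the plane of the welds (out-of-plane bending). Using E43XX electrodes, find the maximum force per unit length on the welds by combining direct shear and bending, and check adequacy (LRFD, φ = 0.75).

E43XX → F_EXX = 430 MPa.
L_w = 2 × 215 = 430 mm; section modulus (unit throat) S = 2 × L²/6 = 15410 mm².
Direct shear f_v = P/L_w = 154×10³/430 = 358.1 N/mm.
Moment M = P × e = 154×10³ × 80 = 12320000 N·mm; bending f_b = M/S = 799.6 N/mm.
f_max = √(f_v² + f_b²) = √(358.1² + 799.6²) = 876.1 N/mm.
φr_n = 0.75 × 0.6 × 430 × (0.707 × 8) = 1094 N/mm → adequate.

f_max ≈ 876 N/mm; adequate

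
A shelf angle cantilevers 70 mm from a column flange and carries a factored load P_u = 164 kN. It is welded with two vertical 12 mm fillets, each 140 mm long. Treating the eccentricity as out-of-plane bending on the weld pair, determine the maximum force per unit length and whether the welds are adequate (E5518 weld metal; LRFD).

E55XX → F_EXX = 550 MPa.
L_w = 2 × 140 = 280 mm; section modulus (unit throat) S = 2 × L²/6 = 6533 mm².
Direct shear f_v = P/L_w = 164×10³/280 = 585.7 N/mm.
Moment M = P × e = 164×10³ × 70 = 11480000 N·mm; bending f_b = M/S = 1757 N/mm.
f_max = √(f_v² + f_b²) = √(585.7² + 1757²) = 1852 N/mm.
φr_n = 0.75 × 0.6 × 550 × (0.707 × 12) = 2100 N/mm → adequate.

f_max ≈ 1850 N/mm; adequate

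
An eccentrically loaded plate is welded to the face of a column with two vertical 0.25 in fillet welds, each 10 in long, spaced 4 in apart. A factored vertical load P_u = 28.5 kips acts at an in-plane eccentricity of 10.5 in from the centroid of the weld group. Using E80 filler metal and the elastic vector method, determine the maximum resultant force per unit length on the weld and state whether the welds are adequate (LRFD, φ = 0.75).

f_max ≈ 7.19 kip/in; NOT adequate

E80XX → F_EXX = 80 ksi.
Total weld length L_w = 20 in. Treat welds as unit-width lines.
Polar moment about centroid: J = 2[d³/12 + d(b/2)²] = 2[10³/12 + 10×2²] = 246.7 in³.
Direct shear f_v = P/L_w = 28.5 / 20 = 1.425 kip/in (vertical).
Torsion M = P·e = 28.5 × 10.5 = 299.25 kip·in.
Critical point at (x, y) = (2, 5) from centroid. f_tx = M·y/J = 6.066 kip/in; f_ty = M·x/J = 2.426 kip/in.
Resultant f_max = √[f_tx² + (f_v + f_ty)²] = √[6.066² + (1.425 + 2.426)²] = 7.185 kip/in.
Capacity per unit length: φr_n = 0.75 × 0.6 × 80 × (0.707 × 0.25) = 6.363 kip/in.
7.185 > 6.363 → NOT adequate.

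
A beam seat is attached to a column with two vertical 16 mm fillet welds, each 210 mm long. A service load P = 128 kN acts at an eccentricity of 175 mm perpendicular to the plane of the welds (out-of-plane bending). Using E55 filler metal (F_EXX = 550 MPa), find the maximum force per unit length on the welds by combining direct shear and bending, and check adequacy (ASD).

f_max ≈ 1550 N/mm; adequate

L_w = 2 × 210 = 420 mm; section modulus (unit throat) S = 2 × L²/6 = 14700 mm².
Direct shear f_v = P/L_w = 128×10³/420 = 304.8 N/mm.
Moment M = P × e = 128×10³ × 175 = 22400000 N·mm; bending f_b = M/S = 1524 N/mm.
f_max = √(f_v² + f_b²) = √(304.8² + 1524²) = 1554 N/mm.
r_n/Ω = (1/2.0) × 0.6 × 550 × (0.707 × 16) = 1866 N/mm → adequate.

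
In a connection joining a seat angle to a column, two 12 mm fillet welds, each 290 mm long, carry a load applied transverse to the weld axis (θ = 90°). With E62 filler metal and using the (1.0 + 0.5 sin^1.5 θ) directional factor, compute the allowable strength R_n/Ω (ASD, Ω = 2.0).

E62XX → F_EXX = 620 MPa.
t_e = 0.707 × 12 = 8.484 mm; A_we = 8.484 × 580 = 4921 mm².
Directional factor: 1.0 + 0.5 sin^1.5(90°) = 1.5.
F_nw = 0.6 × 620 × 1.5 = 558 MPa.
R_n/Ω = (558 × 4921) / 2.0 × 10⁻³ = 1373 kN.

R_n/Ω ≈ 1370 kN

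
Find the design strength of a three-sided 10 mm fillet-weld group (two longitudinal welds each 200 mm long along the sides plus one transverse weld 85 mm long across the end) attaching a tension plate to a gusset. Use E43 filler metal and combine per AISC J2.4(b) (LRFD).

E43XX → F_EXX = 430 MPa.
t_e = 0.707 × 10 = 7.07 mm.
R_nwl = 0.6 × 430 × 7.07 × 400 × 10⁻³ = 729.6 kN (longitudinal, 2 welds).
R_nwt = 0.6 × 430 × 7.07 × 85 × 10⁻³ = 155 kN (transverse, base value).
(i) R_nwl + R_nwt = 884.7 kN; (ii) 0.85 R_nwl + 1.5 R_nwt = 852.7 kN.
R_n = max = 884.7 kN [governs: (i)]; φR_n = 663.5 kN.

φR_n ≈ 664 kN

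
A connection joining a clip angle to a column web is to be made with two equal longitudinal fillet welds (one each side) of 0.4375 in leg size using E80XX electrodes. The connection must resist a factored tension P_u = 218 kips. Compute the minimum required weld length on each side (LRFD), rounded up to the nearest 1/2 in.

L = 10 in on each side

E80XX → F_EXX = 80 ksi.
Throat t_e = 0.707 × 0.4375 = 0.3093 in.
φr_n = 0.75 × 0.6 × 80 × 0.3093 = 11.14 kips/in.
L_req = P_u / φr_n = 218 / 11.14 = 19.58 in total.
Per side: 19.58 / 2 = 9.789 in.
Round up → use L = 10 in on each side.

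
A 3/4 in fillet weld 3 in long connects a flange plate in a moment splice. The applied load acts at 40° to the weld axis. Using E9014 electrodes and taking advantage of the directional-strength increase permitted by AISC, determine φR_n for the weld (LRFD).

φR_n ≈ 81 kip

E90XX → F_EXX = 90 ksi.
t_e = 0.707 × 0.75 = 0.5302 in; A_we = 0.5302 × 3 = 1.591 in².
Directional factor: 1.0 + 0.5 sin^1.5(40°) = 1.258.
F_nw = 0.6 × 90 × 1.258 = 67.91 ksi.
φR_n = 0.75 × 67.91 × 1.591 = 81.03 kip.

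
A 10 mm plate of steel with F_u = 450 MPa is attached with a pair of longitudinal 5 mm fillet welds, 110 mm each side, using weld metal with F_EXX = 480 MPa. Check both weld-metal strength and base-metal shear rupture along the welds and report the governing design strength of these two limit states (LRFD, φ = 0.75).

t_e = 0.707 × 5 = 3.535 mm; L = 220 mm.
Weld metal: φR_n = 0.75 × 0.6 × 480 × 3.535 × 220 × 10⁻³ = 168 kN.
Base metal (shear rupture): φR_n = 0.75 × 0.6 × 450 × 10 × 220 × 10⁻³ = 445.5 kN.
Governing: weld metal.

φR_n ≈ 168 kN (weld metal governs)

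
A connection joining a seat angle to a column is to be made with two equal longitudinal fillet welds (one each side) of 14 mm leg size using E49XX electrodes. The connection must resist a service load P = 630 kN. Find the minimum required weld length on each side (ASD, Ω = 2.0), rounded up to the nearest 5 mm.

E49XX → F_EXX = 490 MPa.
Throat t_e = 0.707 × 14 = 9.898 mm.
r_n/Ω = (0.6 × 490 × 9.898) / 2.0 = 1455 N/mm = 1.455 kN/mm.
L_req = P / (r_n/Ω) = 630 / 1.455 = 433 mm total.
Per side: 433 / 2 = 216.5 mm.
Round up → use L = 220 mm on each side.

L = 220 mm on each side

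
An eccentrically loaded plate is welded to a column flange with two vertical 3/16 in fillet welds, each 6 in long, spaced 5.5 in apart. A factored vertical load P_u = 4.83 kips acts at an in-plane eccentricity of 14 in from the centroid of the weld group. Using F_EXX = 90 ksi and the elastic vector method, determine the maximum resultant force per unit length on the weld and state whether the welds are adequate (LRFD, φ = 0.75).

Total weld length L_w = 12 in. Treat welds as unit-width lines.
Polar moment about centroid: J = 2[d³/12 + d(b/2)²] = 2[6³/12 + 6×2.75²] = 126.8 in³.
Direct shear f_v = P/L_w = 4.83 / 12 = 0.4025 kip/in (vertical).
Torsion M = P·e = 4.83 × 14 = 67.62 kip·in.
Critical point at (x, y) = (2.75, 3) from centroid. f_tx = M·y/J = 1.6 kip/in; f_ty = M·x/J = 1.467 kip/in.
Resultant f_max = √[f_tx² + (f_v + f_ty)²] = √[1.6² + (0.4025 + 1.467)²] = 2.461 kip/in.
Capacity per unit length: φr_n = 0.75 × 0.6 × 90 × (0.707 × 0.1875) = 5.369 kip/in.
2.461 ≤ 5.369 → adequate.

f_max ≈ 2.46 kip/in; adequate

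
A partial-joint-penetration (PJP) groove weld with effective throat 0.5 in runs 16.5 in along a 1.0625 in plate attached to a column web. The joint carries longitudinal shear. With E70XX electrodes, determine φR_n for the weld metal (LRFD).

φR_n ≈ 260 kip

E70XX → F_EXX = 70 ksi.
Effective throat (given) t_e = 0.5 in.
A_we = 0.5 × 16.5 = 8.25 in².
F_nw = 0.6 F_EXX = 42 ksi.
φR_n = 0.75 × 42 × 8.25 = 259.9 kip.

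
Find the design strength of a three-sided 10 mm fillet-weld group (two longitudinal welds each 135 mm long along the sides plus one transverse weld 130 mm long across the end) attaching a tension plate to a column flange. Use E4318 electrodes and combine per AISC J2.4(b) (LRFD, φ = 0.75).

E43XX → F_EXX = 430 MPa.
t_e = 0.707 × 10 = 7.07 mm.
R_nwl = 0.6 × 430 × 7.07 × 270 × 10⁻³ = 492.5 kN (longitudinal, 2 welds).
R_nwt = 0.6 × 430 × 7.07 × 130 × 10⁻³ = 237.1 kN (transverse, base value).
(i) R_nwl + R_nwt = 729.6 kN; (ii) 0.85 R_nwl + 1.5 R_nwt = 774.3 kN.
R_n = max = 774.3 kN [governs: (ii)]; φR_n = 580.7 kN.

φR_n ≈ 581 kN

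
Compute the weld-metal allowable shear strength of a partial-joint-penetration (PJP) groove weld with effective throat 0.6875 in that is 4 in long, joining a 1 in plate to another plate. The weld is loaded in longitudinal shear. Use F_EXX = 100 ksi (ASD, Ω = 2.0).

R_n/Ω ≈ 82.5 kip

Effective throat (given) t_e = 0.6875 in.
A_we = 0.6875 × 4 = 2.75 in².
F_nw = 0.6 F_EXX = 60 ksi.
R_n/Ω = (60 × 2.75) / 2.0 = 82.5 kip.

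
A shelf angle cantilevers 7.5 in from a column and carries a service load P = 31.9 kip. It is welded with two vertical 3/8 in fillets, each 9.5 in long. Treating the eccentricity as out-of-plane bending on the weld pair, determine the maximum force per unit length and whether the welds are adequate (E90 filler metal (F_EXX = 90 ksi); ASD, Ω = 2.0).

f_max ≈ 8.13 kip/in; NOT adequate

L_w = 2 × 9.5 = 19 in; section modulus (unit throat) S = 2 × L²/6 = 30.08 in².
Direct shear f_v = P/L_w = 31.9/19 = 1.679 kip/in.
Moment M = P × e = 31.9 × 7.5 = 239.25 kip·in; bending f_b = M/S = 7.953 kip/in.
f_max = √(f_v² + f_b²) = √(1.679² + 7.953²) = 8.128 kip/in.
r_n/Ω = (1/2.0) × 0.6 × 90 × (0.707 × 0.375) = 7.158 kip/in → NOT adequate.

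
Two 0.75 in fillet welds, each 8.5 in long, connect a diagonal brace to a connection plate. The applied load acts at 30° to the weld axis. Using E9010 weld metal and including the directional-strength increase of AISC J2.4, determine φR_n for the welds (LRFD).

E90XX → F_EXX = 90 ksi.
t_e = 0.707 × 0.75 = 0.5302 in; A_we = 0.5302 × 17 = 9.014 in².
Directional factor: 1.0 + 0.5 sin^1.5(30°) = 1.177.
F_nw = 0.6 × 90 × 1.177 = 63.55 ksi.
φR_n = 0.75 × 63.55 × 9.014 = 429.6 kips.

φR_n ≈ 430 kips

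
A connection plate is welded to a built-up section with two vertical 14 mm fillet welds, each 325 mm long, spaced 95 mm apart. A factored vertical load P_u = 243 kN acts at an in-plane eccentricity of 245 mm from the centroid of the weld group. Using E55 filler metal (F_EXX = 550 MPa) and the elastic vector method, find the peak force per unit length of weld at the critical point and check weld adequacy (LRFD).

Total weld length L_w = 650 mm. Treat welds as unit-width lines.
Polar moment about centroid: J = 2[d³/12 + d(b/2)²] = 2[325³/12 + 325×47.5²] = 7188000 mm³.
Direct shear f_v = P/L_w = 243×10³ / 650 = 373.8 N/mm (vertical).
Torsion M = P·e = 243×10³ × 245 = 59535000 N·mm.
Critical point at (x, y) = (47.5, 162.5) from centroid. f_tx = M·y/J = 1346 N/mm; f_ty = M·x/J = 393.4 N/mm.
Resultant f_max = √[f_tx² + (f_v + f_ty)²] = √[1346² + (373.8 + 393.4)²] = 1549 N/mm.
Capacity per unit length: φr_n = 0.75 × 0.6 × 550 × (0.707 × 14) = 2450 N/mm.
1549 ≤ 2450 → adequate.

f_max ≈ 1550 N/mm; adequate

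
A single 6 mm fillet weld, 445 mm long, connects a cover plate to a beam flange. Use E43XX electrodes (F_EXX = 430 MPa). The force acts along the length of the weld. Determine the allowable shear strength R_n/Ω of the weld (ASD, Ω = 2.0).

R_n/Ω ≈ 244 kN

Effective throat t_e = 0.707 × 6 = 4.242 mm.
Total length L = 445 mm; A_we = 4.242 × 445 = 1888 mm².
F_nw = 0.6 F_EXX = 0.6 × 430 = 258 MPa.
R_n = 258 × 1888 × 10⁻³ = 487 kN; R_n/Ω = 487/2.0 = 243.5 kN.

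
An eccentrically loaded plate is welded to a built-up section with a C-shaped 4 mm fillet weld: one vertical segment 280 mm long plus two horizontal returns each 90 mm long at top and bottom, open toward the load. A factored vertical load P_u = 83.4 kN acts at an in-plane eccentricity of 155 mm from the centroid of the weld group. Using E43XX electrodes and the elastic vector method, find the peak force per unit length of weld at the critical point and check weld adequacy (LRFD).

f_max ≈ 469 N/mm; adequate

E43XX → F_EXX = 430 MPa.
Total weld length L_w = 460 mm. Treat welds as unit-width lines.
Centroid: x̄ = 2×90×45 / 460 = 17.61 mm from the vertical weld.
Polar moment about centroid: J = I_x + I_y = [280³/12 + 2×90×140²] + [280×17.61² + 2(90³/12 + 90×27.39²)] = 5701000 mm³.
Direct shear f_v = P/L_w = 83.4×10³ / 460 = 181.3 N/mm (vertical).
Torsion M = P·e = 83.4×10³ × 155 = 12927000 N·mm.
Critical point at (x, y) = (72.39, 140) from centroid. f_tx = M·y/J = 317.5 N/mm; f_ty = M·x/J = 164.2 N/mm.
Resultant f_max = √[f_tx² + (f_v + f_ty)²] = √[317.5² + (181.3 + 164.2)²] = 469.2 N/mm.
Capacity per unit length: φr_n = 0.75 × 0.6 × 430 × (0.707 × 4) = 547.2 N/mm.
469.2 ≤ 547.2 → adequate.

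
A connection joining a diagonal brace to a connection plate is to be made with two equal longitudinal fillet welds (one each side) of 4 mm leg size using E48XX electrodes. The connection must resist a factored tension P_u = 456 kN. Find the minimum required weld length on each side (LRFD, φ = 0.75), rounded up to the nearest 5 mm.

E48XX → F_EXX = 480 MPa.
Throat t_e = 0.707 × 4 = 2.828 mm.
φr_n = 0.75 × 0.6 × 480 × 2.828 × 10⁻³ = 0.6108 kN/mm.
L_req = P_u / φr_n = 456 / 0.6108 = 746.5 mm total.
Per side: 746.5 / 2 = 373.3 mm.
Round up → use L = 375 mm on each side.

L = 375 mm on each side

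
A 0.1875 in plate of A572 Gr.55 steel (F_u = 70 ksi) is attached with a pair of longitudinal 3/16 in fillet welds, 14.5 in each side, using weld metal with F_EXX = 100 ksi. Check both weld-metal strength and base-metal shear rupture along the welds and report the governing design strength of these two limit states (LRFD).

t_e = 0.707 × 0.1875 = 0.1326 in; L = 29 in.
Weld metal: φR_n = 0.75 × 0.6 × 100 × 0.1326 × 29 = 173 kip.
Base metal (shear rupture): φR_n = 0.75 × 0.6 × 70 × 0.1875 × 29 = 171.3 kip.
Governing: base-metal shear rupture.

φR_n ≈ 171 kip (base-metal shear rupture governs)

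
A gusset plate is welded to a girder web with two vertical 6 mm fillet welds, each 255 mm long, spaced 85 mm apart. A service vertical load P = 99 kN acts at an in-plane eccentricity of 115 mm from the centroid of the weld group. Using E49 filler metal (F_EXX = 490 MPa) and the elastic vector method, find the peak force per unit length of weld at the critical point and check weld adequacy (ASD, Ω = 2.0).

Total weld length L_w = 510 mm. Treat welds as unit-width lines.
Polar moment about centroid: J = 2[d³/12 + d(b/2)²] = 2[255³/12 + 255×42.5²] = 3685000 mm³.
Direct shear f_v = P/L_w = 99×10³ / 510 = 194.1 N/mm (vertical).
Torsion M = P·e = 99×10³ × 115 = 11385000 N·mm.
Critical point at (x, y) = (42.5, 127.5) from centroid. f_tx = M·y/J = 393.9 N/mm; f_ty = M·x/J = 131.3 N/mm.
Resultant f_max = √[f_tx² + (f_v + f_ty)²] = √[393.9² + (194.1 + 131.3)²] = 511 N/mm.
Capacity per unit length: r_n/Ω = (1/2.0) × 0.6 × 490 × (0.707 × 6) = 623.6 N/mm.
511 ≤ 623.6 → adequate.

f_max ≈ 511 N/mm; adequate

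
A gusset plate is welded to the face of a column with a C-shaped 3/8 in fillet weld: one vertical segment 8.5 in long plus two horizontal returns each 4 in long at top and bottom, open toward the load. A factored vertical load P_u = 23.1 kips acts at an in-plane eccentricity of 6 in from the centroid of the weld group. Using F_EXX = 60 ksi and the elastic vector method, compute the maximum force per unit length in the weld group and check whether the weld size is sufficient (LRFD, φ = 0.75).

Total weld length L_w = 16.5 in. Treat welds as unit-width lines.
Centroid: x̄ = 2×4×2 / 16.5 = 0.9697 in from the vertical weld.
Polar moment about centroid: J = I_x + I_y = [8.5³/12 + 2×4×4.25²] + [8.5×0.9697² + 2(4³/12 + 4×1.03²)] = 222.8 in³.
Direct shear f_v = P/L_w = 23.1 / 16.5 = 1.4 kip/in (vertical).
Torsion M = P·e = 23.1 × 6 = 138.6 kip·in.
Critical point at (x, y) = (3.03, 4.25) from centroid. f_tx = M·y/J = 2.644 kip/in; f_ty = M·x/J = 1.885 kip/in.
Resultant f_max = √[f_tx² + (f_v + f_ty)²] = √[2.644² + (1.4 + 1.885)²] = 4.216 kip/in.
Capacity per unit length: φr_n = 0.75 × 0.6 × 60 × (0.707 × 0.375) = 7.158 kip/in.
4.216 ≤ 7.158 → adequate.

f_max ≈ 4.22 kip/in; adequate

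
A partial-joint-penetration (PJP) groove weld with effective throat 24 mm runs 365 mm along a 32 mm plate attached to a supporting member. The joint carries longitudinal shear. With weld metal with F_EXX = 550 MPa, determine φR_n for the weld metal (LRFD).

φR_n ≈ 2170 kN

Effective throat (given) t_e = 24 mm.
A_we = 24 × 365 = 8760 mm².
F_nw = 0.6 F_EXX = 330 MPa.
φR_n = 0.75 × 330 × 8760 × 10⁻³ = 2168 kN.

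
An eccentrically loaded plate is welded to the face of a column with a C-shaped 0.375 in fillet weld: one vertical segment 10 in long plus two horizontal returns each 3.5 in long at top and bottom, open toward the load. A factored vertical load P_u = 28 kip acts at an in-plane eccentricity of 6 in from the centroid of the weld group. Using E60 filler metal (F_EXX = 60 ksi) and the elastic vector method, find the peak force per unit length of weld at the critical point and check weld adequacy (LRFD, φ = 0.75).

f_max ≈ 4.49 kip/in; adequate

Total weld length L_w = 17 in. Treat welds as unit-width lines.
Centroid: x̄ = 2×3.5×1.75 / 17 = 0.7206 in from the vertical weld.
Polar moment about centroid: J = I_x + I_y = [10³/12 + 2×3.5×5²] + [10×0.7206² + 2(3.5³/12 + 3.5×1.029²)] = 278.1 in³.
Direct shear f_v = P/L_w = 28 / 17 = 1.647 kip/in (vertical).
Torsion M = P·e = 28 × 6 = 168 kip·in.
Critical point at (x, y) = (2.779, 5) from centroid. f_tx = M·y/J = 3.021 kip/in; f_ty = M·x/J = 1.679 kip/in.
Resultant f_max = √[f_tx² + (f_v + f_ty)²] = √[3.021² + (1.647 + 1.679)²] = 4.493 kip/in.
Capacity per unit length: φr_n = 0.75 × 0.6 × 60 × (0.707 × 0.375) = 7.158 kip/in.
4.493 ≤ 7.158 → adequate.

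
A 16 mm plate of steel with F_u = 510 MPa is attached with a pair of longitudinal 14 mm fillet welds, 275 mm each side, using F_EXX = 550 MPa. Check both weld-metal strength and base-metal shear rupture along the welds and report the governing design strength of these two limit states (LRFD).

t_e = 0.707 × 14 = 9.898 mm; L = 550 mm.
Weld metal: φR_n = 0.75 × 0.6 × 550 × 9.898 × 550 × 10⁻³ = 1347 kN.
Base metal (shear rupture): φR_n = 0.75 × 0.6 × 510 × 16 × 550 × 10⁻³ = 2020 kN.
Governing: weld metal.

φR_n ≈ 1350 kN (weld metal governs)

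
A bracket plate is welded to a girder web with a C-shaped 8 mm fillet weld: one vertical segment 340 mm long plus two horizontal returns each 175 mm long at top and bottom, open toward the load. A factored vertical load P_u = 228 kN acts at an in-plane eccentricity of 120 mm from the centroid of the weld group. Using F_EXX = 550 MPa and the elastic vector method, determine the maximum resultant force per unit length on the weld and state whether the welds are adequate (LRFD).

f_max ≈ 634 N/mm; adequate

Total weld length L_w = 690 mm. Treat welds as unit-width lines.
Centroid: x̄ = 2×175×87.5 / 690 = 44.38 mm from the vertical weld.
Polar moment about centroid: J = I_x + I_y = [340³/12 + 2×175×170²] + [340×44.38² + 2(175³/12 + 175×43.12²)] = 15600000 mm³.
Direct shear f_v = P/L_w = 228×10³ / 690 = 330.4 N/mm (vertical).
Torsion M = P·e = 228×10³ × 120 = 27360000 N·mm.
Critical point at (x, y) = (130.6, 170) from centroid. f_tx = M·y/J = 298.1 N/mm; f_ty = M·x/J = 229 N/mm.
Resultant f_max = √[f_tx² + (f_v + f_ty)²] = √[298.1² + (330.4 + 229)²] = 633.9 N/mm.
Capacity per unit length: φr_n = 0.75 × 0.6 × 550 × (0.707 × 8) = 1400 N/mm.
633.9 ≤ 1400 → adequate.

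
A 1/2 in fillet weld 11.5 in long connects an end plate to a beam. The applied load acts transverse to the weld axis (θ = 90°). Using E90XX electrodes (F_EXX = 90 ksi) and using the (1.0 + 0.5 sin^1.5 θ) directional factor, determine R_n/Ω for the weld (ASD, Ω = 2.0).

R_n/Ω ≈ 165 kip

t_e = 0.707 × 0.5 = 0.3535 in; A_we = 0.3535 × 11.5 = 4.065 in².
Directional factor: 1.0 + 0.5 sin^1.5(90°) = 1.5.
F_nw = 0.6 × 90 × 1.5 = 81 ksi.
R_n/Ω = (81 × 4.065) / 2.0 = 164.6 kip.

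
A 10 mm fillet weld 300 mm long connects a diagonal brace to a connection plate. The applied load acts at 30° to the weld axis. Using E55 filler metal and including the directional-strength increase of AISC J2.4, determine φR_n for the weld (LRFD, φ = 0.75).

φR_n ≈ 618 kN

E55XX → F_EXX = 550 MPa.
t_e = 0.707 × 10 = 7.07 mm; A_we = 7.07 × 300 = 2121 mm².
Directional factor: 1.0 + 0.5 sin^1.5(30°) = 1.177.
F_nw = 0.6 × 550 × 1.177 = 388.3 MPa.
φR_n = 0.75 × 388.3 × 2121 × 10⁻³ = 617.7 kN.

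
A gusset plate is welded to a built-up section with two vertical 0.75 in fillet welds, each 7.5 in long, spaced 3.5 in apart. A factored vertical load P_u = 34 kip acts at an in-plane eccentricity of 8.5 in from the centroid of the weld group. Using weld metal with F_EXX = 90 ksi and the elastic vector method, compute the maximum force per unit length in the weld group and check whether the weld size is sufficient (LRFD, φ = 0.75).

f_max ≈ 11.4 kip/in; adequate

Total weld length L_w = 15 in. Treat welds as unit-width lines.
Polar moment about centroid: J = 2[d³/12 + d(b/2)²] = 2[7.5³/12 + 7.5×1.75²] = 116.2 in³.
Direct shear f_v = P/L_w = 34 / 15 = 2.267 kip/in (vertical).
Torsion M = P·e = 34 × 8.5 = 289 kip·in.
Critical point at (x, y) = (1.75, 3.75) from centroid. f_tx = M·y/J = 9.323 kip/in; f_ty = M·x/J = 4.351 kip/in.
Resultant f_max = √[f_tx² + (f_v + f_ty)²] = √[9.323² + (2.267 + 4.351)²] = 11.43 kip/in.
Capacity per unit length: φr_n = 0.75 × 0.6 × 90 × (0.707 × 0.75) = 21.48 kip/in.
11.43 ≤ 21.48 → adequate.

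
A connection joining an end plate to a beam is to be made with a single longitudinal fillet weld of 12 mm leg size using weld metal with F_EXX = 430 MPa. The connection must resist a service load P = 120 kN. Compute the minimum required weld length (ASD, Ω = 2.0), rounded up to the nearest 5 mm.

Throat t_e = 0.707 × 12 = 8.484 mm.
r_n/Ω = (0.6 × 430 × 8.484) / 2.0 = 1094 N/mm = 1.094 kN/mm.
L_req = P / (r_n/Ω) = 120 / 1.094 = 109.6 mm total.
Round up → use L = 110 mm.

L = 110 mm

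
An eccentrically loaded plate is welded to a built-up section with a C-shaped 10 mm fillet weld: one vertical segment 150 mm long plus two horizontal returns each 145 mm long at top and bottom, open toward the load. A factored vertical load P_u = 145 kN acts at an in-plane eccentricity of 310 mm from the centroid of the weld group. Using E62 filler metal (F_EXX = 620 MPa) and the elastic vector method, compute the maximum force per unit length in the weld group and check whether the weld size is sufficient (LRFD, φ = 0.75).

f_max ≈ 2150 N/mm; NOT adequate

Total weld length L_w = 440 mm. Treat welds as unit-width lines.
Centroid: x̄ = 2×145×72.5 / 440 = 47.78 mm from the vertical weld.
Polar moment about centroid: J = I_x + I_y = [150³/12 + 2×145×75²] + [150×47.78² + 2(145³/12 + 145×24.72²)] = 2940000 mm³.
Direct shear f_v = P/L_w = 145×10³ / 440 = 329.5 N/mm (vertical).
Torsion M = P·e = 145×10³ × 310 = 44950000 N·mm.
Critical point at (x, y) = (97.22, 75) from centroid. f_tx = M·y/J = 1147 N/mm; f_ty = M·x/J = 1486 N/mm.
Resultant f_max = √[f_tx² + (f_v + f_ty)²] = √[1147² + (329.5 + 1486)²] = 2147 N/mm.
Capacity per unit length: φr_n = 0.75 × 0.6 × 620 × (0.707 × 10) = 1973 N/mm.
2147 > 1973 → NOT adequate.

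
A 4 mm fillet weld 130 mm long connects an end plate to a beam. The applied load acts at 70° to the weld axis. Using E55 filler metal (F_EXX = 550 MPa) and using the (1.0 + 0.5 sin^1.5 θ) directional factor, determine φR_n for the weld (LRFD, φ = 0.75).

φR_n ≈ 132 kN

t_e = 0.707 × 4 = 2.828 mm; A_we = 2.828 × 130 = 367.6 mm².
Directional factor: 1.0 + 0.5 sin^1.5(70°) = 1.455.
F_nw = 0.6 × 550 × 1.455 = 480.3 MPa.
φR_n = 0.75 × 480.3 × 367.6 × 10⁻³ = 132.4 kN.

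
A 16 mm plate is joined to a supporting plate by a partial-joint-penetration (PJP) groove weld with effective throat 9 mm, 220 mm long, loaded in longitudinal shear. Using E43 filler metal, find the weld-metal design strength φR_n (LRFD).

E43XX → F_EXX = 430 MPa.
Effective throat (given) t_e = 9 mm.
A_we = 9 × 220 = 1980 mm².
F_nw = 0.6 F_EXX = 258 MPa.
φR_n = 0.75 × 258 × 1980 × 10⁻³ = 383.1 kN.

φR_n ≈ 383 kN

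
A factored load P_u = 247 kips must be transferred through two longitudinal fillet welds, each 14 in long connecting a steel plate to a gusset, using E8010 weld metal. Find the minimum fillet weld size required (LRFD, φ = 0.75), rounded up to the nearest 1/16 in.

E80XX → F_EXX = 80 ksi.
Total weld length L = 28 in.
Required throat t_e = P_u / (φ × 0.6 F_EXX × L) = 247 / (0.75 × 0.6 × 80 × 28) = 0.245 in.
Required leg w = t_e / 0.707 = 0.3466 in → use 3/8 in.

w = 3/8 in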